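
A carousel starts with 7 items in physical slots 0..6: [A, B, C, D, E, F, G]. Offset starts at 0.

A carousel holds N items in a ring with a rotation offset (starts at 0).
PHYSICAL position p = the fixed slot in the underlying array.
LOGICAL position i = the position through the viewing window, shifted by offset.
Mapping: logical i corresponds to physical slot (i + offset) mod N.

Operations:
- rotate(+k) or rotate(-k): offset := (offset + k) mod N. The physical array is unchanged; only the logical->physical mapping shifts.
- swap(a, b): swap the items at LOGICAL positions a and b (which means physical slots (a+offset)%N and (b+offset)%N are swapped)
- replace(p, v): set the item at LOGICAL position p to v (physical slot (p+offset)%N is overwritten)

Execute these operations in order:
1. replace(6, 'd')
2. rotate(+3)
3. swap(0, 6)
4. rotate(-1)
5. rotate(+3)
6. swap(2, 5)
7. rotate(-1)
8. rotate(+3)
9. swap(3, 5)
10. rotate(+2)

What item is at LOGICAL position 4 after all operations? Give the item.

Answer: d

Derivation:
After op 1 (replace(6, 'd')): offset=0, physical=[A,B,C,D,E,F,d], logical=[A,B,C,D,E,F,d]
After op 2 (rotate(+3)): offset=3, physical=[A,B,C,D,E,F,d], logical=[D,E,F,d,A,B,C]
After op 3 (swap(0, 6)): offset=3, physical=[A,B,D,C,E,F,d], logical=[C,E,F,d,A,B,D]
After op 4 (rotate(-1)): offset=2, physical=[A,B,D,C,E,F,d], logical=[D,C,E,F,d,A,B]
After op 5 (rotate(+3)): offset=5, physical=[A,B,D,C,E,F,d], logical=[F,d,A,B,D,C,E]
After op 6 (swap(2, 5)): offset=5, physical=[C,B,D,A,E,F,d], logical=[F,d,C,B,D,A,E]
After op 7 (rotate(-1)): offset=4, physical=[C,B,D,A,E,F,d], logical=[E,F,d,C,B,D,A]
After op 8 (rotate(+3)): offset=0, physical=[C,B,D,A,E,F,d], logical=[C,B,D,A,E,F,d]
After op 9 (swap(3, 5)): offset=0, physical=[C,B,D,F,E,A,d], logical=[C,B,D,F,E,A,d]
After op 10 (rotate(+2)): offset=2, physical=[C,B,D,F,E,A,d], logical=[D,F,E,A,d,C,B]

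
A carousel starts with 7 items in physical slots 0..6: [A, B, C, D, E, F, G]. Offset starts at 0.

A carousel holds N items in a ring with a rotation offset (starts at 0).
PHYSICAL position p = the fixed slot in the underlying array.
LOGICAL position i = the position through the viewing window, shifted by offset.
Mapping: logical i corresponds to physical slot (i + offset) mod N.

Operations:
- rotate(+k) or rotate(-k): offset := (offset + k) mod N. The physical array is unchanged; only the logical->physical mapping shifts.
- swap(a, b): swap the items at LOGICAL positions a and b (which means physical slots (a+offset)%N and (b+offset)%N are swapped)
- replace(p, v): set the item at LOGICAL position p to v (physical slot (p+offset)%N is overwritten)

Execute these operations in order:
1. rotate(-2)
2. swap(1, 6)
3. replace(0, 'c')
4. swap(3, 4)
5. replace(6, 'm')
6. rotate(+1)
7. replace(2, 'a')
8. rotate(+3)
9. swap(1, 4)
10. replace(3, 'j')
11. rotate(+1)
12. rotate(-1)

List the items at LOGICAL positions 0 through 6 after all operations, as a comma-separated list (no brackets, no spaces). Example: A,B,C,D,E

After op 1 (rotate(-2)): offset=5, physical=[A,B,C,D,E,F,G], logical=[F,G,A,B,C,D,E]
After op 2 (swap(1, 6)): offset=5, physical=[A,B,C,D,G,F,E], logical=[F,E,A,B,C,D,G]
After op 3 (replace(0, 'c')): offset=5, physical=[A,B,C,D,G,c,E], logical=[c,E,A,B,C,D,G]
After op 4 (swap(3, 4)): offset=5, physical=[A,C,B,D,G,c,E], logical=[c,E,A,C,B,D,G]
After op 5 (replace(6, 'm')): offset=5, physical=[A,C,B,D,m,c,E], logical=[c,E,A,C,B,D,m]
After op 6 (rotate(+1)): offset=6, physical=[A,C,B,D,m,c,E], logical=[E,A,C,B,D,m,c]
After op 7 (replace(2, 'a')): offset=6, physical=[A,a,B,D,m,c,E], logical=[E,A,a,B,D,m,c]
After op 8 (rotate(+3)): offset=2, physical=[A,a,B,D,m,c,E], logical=[B,D,m,c,E,A,a]
After op 9 (swap(1, 4)): offset=2, physical=[A,a,B,E,m,c,D], logical=[B,E,m,c,D,A,a]
After op 10 (replace(3, 'j')): offset=2, physical=[A,a,B,E,m,j,D], logical=[B,E,m,j,D,A,a]
After op 11 (rotate(+1)): offset=3, physical=[A,a,B,E,m,j,D], logical=[E,m,j,D,A,a,B]
After op 12 (rotate(-1)): offset=2, physical=[A,a,B,E,m,j,D], logical=[B,E,m,j,D,A,a]

Answer: B,E,m,j,D,A,a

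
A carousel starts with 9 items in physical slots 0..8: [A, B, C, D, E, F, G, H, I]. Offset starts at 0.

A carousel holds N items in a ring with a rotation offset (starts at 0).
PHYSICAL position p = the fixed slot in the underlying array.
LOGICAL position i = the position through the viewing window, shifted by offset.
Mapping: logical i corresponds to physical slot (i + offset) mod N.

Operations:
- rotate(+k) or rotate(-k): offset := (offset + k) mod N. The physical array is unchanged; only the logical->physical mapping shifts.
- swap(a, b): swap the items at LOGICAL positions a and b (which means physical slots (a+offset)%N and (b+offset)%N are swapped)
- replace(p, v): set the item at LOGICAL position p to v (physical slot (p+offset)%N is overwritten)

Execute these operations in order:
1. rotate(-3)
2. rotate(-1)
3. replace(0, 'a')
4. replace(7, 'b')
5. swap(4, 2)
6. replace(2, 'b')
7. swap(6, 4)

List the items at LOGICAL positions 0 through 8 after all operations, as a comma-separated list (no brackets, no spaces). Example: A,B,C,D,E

Answer: a,G,b,I,C,B,H,b,E

Derivation:
After op 1 (rotate(-3)): offset=6, physical=[A,B,C,D,E,F,G,H,I], logical=[G,H,I,A,B,C,D,E,F]
After op 2 (rotate(-1)): offset=5, physical=[A,B,C,D,E,F,G,H,I], logical=[F,G,H,I,A,B,C,D,E]
After op 3 (replace(0, 'a')): offset=5, physical=[A,B,C,D,E,a,G,H,I], logical=[a,G,H,I,A,B,C,D,E]
After op 4 (replace(7, 'b')): offset=5, physical=[A,B,C,b,E,a,G,H,I], logical=[a,G,H,I,A,B,C,b,E]
After op 5 (swap(4, 2)): offset=5, physical=[H,B,C,b,E,a,G,A,I], logical=[a,G,A,I,H,B,C,b,E]
After op 6 (replace(2, 'b')): offset=5, physical=[H,B,C,b,E,a,G,b,I], logical=[a,G,b,I,H,B,C,b,E]
After op 7 (swap(6, 4)): offset=5, physical=[C,B,H,b,E,a,G,b,I], logical=[a,G,b,I,C,B,H,b,E]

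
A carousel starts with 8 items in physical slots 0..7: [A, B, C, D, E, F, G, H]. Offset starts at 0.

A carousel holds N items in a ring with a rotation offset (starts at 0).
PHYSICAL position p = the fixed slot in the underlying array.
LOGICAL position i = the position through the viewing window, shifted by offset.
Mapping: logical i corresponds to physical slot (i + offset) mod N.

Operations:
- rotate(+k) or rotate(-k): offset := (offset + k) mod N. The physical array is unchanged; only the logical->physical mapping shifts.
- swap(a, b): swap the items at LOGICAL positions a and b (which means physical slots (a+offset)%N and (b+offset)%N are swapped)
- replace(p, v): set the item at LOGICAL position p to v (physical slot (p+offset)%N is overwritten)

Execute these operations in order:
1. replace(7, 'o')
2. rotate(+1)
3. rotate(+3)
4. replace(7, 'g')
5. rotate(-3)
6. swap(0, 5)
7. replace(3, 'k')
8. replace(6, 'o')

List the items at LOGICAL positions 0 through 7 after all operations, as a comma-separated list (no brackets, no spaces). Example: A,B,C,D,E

After op 1 (replace(7, 'o')): offset=0, physical=[A,B,C,D,E,F,G,o], logical=[A,B,C,D,E,F,G,o]
After op 2 (rotate(+1)): offset=1, physical=[A,B,C,D,E,F,G,o], logical=[B,C,D,E,F,G,o,A]
After op 3 (rotate(+3)): offset=4, physical=[A,B,C,D,E,F,G,o], logical=[E,F,G,o,A,B,C,D]
After op 4 (replace(7, 'g')): offset=4, physical=[A,B,C,g,E,F,G,o], logical=[E,F,G,o,A,B,C,g]
After op 5 (rotate(-3)): offset=1, physical=[A,B,C,g,E,F,G,o], logical=[B,C,g,E,F,G,o,A]
After op 6 (swap(0, 5)): offset=1, physical=[A,G,C,g,E,F,B,o], logical=[G,C,g,E,F,B,o,A]
After op 7 (replace(3, 'k')): offset=1, physical=[A,G,C,g,k,F,B,o], logical=[G,C,g,k,F,B,o,A]
After op 8 (replace(6, 'o')): offset=1, physical=[A,G,C,g,k,F,B,o], logical=[G,C,g,k,F,B,o,A]

Answer: G,C,g,k,F,B,o,A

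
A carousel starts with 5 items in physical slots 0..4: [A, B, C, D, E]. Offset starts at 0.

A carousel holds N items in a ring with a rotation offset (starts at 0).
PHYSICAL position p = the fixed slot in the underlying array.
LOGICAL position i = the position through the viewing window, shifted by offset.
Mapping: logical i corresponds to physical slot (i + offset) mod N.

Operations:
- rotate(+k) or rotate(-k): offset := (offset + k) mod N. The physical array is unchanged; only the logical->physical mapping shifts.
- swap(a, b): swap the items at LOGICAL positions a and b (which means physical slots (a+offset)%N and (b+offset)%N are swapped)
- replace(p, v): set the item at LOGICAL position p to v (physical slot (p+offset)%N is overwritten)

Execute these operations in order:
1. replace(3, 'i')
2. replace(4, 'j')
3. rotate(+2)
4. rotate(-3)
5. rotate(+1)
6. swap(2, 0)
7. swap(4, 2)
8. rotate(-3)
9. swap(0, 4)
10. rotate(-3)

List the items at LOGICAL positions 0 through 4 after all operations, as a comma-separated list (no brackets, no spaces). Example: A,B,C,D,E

After op 1 (replace(3, 'i')): offset=0, physical=[A,B,C,i,E], logical=[A,B,C,i,E]
After op 2 (replace(4, 'j')): offset=0, physical=[A,B,C,i,j], logical=[A,B,C,i,j]
After op 3 (rotate(+2)): offset=2, physical=[A,B,C,i,j], logical=[C,i,j,A,B]
After op 4 (rotate(-3)): offset=4, physical=[A,B,C,i,j], logical=[j,A,B,C,i]
After op 5 (rotate(+1)): offset=0, physical=[A,B,C,i,j], logical=[A,B,C,i,j]
After op 6 (swap(2, 0)): offset=0, physical=[C,B,A,i,j], logical=[C,B,A,i,j]
After op 7 (swap(4, 2)): offset=0, physical=[C,B,j,i,A], logical=[C,B,j,i,A]
After op 8 (rotate(-3)): offset=2, physical=[C,B,j,i,A], logical=[j,i,A,C,B]
After op 9 (swap(0, 4)): offset=2, physical=[C,j,B,i,A], logical=[B,i,A,C,j]
After op 10 (rotate(-3)): offset=4, physical=[C,j,B,i,A], logical=[A,C,j,B,i]

Answer: A,C,j,B,i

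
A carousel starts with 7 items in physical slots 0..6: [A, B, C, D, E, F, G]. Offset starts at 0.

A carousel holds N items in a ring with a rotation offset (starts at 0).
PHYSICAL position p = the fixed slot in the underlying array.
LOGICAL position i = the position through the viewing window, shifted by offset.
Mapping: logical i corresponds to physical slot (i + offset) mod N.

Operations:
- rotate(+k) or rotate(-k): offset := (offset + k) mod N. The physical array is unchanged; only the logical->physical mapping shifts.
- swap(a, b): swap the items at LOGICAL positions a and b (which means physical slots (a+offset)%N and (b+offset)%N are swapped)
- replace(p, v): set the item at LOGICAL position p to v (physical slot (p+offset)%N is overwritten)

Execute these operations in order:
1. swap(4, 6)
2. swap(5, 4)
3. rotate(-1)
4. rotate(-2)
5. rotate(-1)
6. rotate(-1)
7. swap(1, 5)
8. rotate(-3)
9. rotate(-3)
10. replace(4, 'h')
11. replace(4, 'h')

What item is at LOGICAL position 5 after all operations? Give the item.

After op 1 (swap(4, 6)): offset=0, physical=[A,B,C,D,G,F,E], logical=[A,B,C,D,G,F,E]
After op 2 (swap(5, 4)): offset=0, physical=[A,B,C,D,F,G,E], logical=[A,B,C,D,F,G,E]
After op 3 (rotate(-1)): offset=6, physical=[A,B,C,D,F,G,E], logical=[E,A,B,C,D,F,G]
After op 4 (rotate(-2)): offset=4, physical=[A,B,C,D,F,G,E], logical=[F,G,E,A,B,C,D]
After op 5 (rotate(-1)): offset=3, physical=[A,B,C,D,F,G,E], logical=[D,F,G,E,A,B,C]
After op 6 (rotate(-1)): offset=2, physical=[A,B,C,D,F,G,E], logical=[C,D,F,G,E,A,B]
After op 7 (swap(1, 5)): offset=2, physical=[D,B,C,A,F,G,E], logical=[C,A,F,G,E,D,B]
After op 8 (rotate(-3)): offset=6, physical=[D,B,C,A,F,G,E], logical=[E,D,B,C,A,F,G]
After op 9 (rotate(-3)): offset=3, physical=[D,B,C,A,F,G,E], logical=[A,F,G,E,D,B,C]
After op 10 (replace(4, 'h')): offset=3, physical=[h,B,C,A,F,G,E], logical=[A,F,G,E,h,B,C]
After op 11 (replace(4, 'h')): offset=3, physical=[h,B,C,A,F,G,E], logical=[A,F,G,E,h,B,C]

Answer: B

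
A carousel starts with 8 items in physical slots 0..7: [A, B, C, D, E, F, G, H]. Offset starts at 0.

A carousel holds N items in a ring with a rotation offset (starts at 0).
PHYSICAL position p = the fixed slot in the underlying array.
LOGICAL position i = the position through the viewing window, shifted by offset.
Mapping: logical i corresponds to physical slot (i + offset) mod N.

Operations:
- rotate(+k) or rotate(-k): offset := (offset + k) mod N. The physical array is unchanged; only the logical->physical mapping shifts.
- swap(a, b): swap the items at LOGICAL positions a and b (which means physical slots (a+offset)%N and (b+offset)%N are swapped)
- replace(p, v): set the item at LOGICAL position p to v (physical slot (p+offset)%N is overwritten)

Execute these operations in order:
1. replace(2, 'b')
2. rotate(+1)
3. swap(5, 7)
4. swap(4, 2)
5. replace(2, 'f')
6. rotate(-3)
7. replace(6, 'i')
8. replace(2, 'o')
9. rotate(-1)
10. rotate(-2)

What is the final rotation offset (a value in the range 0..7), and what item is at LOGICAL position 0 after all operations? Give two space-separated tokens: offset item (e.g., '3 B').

Answer: 3 f

Derivation:
After op 1 (replace(2, 'b')): offset=0, physical=[A,B,b,D,E,F,G,H], logical=[A,B,b,D,E,F,G,H]
After op 2 (rotate(+1)): offset=1, physical=[A,B,b,D,E,F,G,H], logical=[B,b,D,E,F,G,H,A]
After op 3 (swap(5, 7)): offset=1, physical=[G,B,b,D,E,F,A,H], logical=[B,b,D,E,F,A,H,G]
After op 4 (swap(4, 2)): offset=1, physical=[G,B,b,F,E,D,A,H], logical=[B,b,F,E,D,A,H,G]
After op 5 (replace(2, 'f')): offset=1, physical=[G,B,b,f,E,D,A,H], logical=[B,b,f,E,D,A,H,G]
After op 6 (rotate(-3)): offset=6, physical=[G,B,b,f,E,D,A,H], logical=[A,H,G,B,b,f,E,D]
After op 7 (replace(6, 'i')): offset=6, physical=[G,B,b,f,i,D,A,H], logical=[A,H,G,B,b,f,i,D]
After op 8 (replace(2, 'o')): offset=6, physical=[o,B,b,f,i,D,A,H], logical=[A,H,o,B,b,f,i,D]
After op 9 (rotate(-1)): offset=5, physical=[o,B,b,f,i,D,A,H], logical=[D,A,H,o,B,b,f,i]
After op 10 (rotate(-2)): offset=3, physical=[o,B,b,f,i,D,A,H], logical=[f,i,D,A,H,o,B,b]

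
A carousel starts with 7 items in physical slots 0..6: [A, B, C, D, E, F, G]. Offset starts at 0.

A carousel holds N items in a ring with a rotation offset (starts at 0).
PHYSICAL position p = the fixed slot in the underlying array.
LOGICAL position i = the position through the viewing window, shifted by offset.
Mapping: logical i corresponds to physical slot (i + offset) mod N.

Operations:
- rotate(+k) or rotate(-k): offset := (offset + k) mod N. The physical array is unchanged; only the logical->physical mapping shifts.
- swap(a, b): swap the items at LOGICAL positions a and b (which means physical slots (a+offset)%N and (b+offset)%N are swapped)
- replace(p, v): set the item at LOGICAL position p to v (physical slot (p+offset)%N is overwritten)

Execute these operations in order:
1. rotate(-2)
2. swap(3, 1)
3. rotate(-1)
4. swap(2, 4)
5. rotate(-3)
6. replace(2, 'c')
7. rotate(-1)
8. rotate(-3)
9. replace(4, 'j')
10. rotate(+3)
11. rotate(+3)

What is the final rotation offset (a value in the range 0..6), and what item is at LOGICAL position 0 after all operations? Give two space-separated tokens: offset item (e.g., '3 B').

After op 1 (rotate(-2)): offset=5, physical=[A,B,C,D,E,F,G], logical=[F,G,A,B,C,D,E]
After op 2 (swap(3, 1)): offset=5, physical=[A,G,C,D,E,F,B], logical=[F,B,A,G,C,D,E]
After op 3 (rotate(-1)): offset=4, physical=[A,G,C,D,E,F,B], logical=[E,F,B,A,G,C,D]
After op 4 (swap(2, 4)): offset=4, physical=[A,B,C,D,E,F,G], logical=[E,F,G,A,B,C,D]
After op 5 (rotate(-3)): offset=1, physical=[A,B,C,D,E,F,G], logical=[B,C,D,E,F,G,A]
After op 6 (replace(2, 'c')): offset=1, physical=[A,B,C,c,E,F,G], logical=[B,C,c,E,F,G,A]
After op 7 (rotate(-1)): offset=0, physical=[A,B,C,c,E,F,G], logical=[A,B,C,c,E,F,G]
After op 8 (rotate(-3)): offset=4, physical=[A,B,C,c,E,F,G], logical=[E,F,G,A,B,C,c]
After op 9 (replace(4, 'j')): offset=4, physical=[A,j,C,c,E,F,G], logical=[E,F,G,A,j,C,c]
After op 10 (rotate(+3)): offset=0, physical=[A,j,C,c,E,F,G], logical=[A,j,C,c,E,F,G]
After op 11 (rotate(+3)): offset=3, physical=[A,j,C,c,E,F,G], logical=[c,E,F,G,A,j,C]

Answer: 3 c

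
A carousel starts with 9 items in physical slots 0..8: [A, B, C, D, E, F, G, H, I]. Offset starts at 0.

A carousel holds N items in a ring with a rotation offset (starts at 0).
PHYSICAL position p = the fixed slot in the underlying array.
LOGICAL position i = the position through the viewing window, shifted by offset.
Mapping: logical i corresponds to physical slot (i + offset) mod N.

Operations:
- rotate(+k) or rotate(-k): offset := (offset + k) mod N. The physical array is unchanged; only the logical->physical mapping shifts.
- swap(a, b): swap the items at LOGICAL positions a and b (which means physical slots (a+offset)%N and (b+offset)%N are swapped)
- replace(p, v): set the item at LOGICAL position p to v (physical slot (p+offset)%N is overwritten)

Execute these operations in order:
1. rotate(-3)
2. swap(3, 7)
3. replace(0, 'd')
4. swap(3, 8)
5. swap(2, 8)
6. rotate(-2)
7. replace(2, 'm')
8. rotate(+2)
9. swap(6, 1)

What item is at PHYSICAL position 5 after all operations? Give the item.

Answer: I

Derivation:
After op 1 (rotate(-3)): offset=6, physical=[A,B,C,D,E,F,G,H,I], logical=[G,H,I,A,B,C,D,E,F]
After op 2 (swap(3, 7)): offset=6, physical=[E,B,C,D,A,F,G,H,I], logical=[G,H,I,E,B,C,D,A,F]
After op 3 (replace(0, 'd')): offset=6, physical=[E,B,C,D,A,F,d,H,I], logical=[d,H,I,E,B,C,D,A,F]
After op 4 (swap(3, 8)): offset=6, physical=[F,B,C,D,A,E,d,H,I], logical=[d,H,I,F,B,C,D,A,E]
After op 5 (swap(2, 8)): offset=6, physical=[F,B,C,D,A,I,d,H,E], logical=[d,H,E,F,B,C,D,A,I]
After op 6 (rotate(-2)): offset=4, physical=[F,B,C,D,A,I,d,H,E], logical=[A,I,d,H,E,F,B,C,D]
After op 7 (replace(2, 'm')): offset=4, physical=[F,B,C,D,A,I,m,H,E], logical=[A,I,m,H,E,F,B,C,D]
After op 8 (rotate(+2)): offset=6, physical=[F,B,C,D,A,I,m,H,E], logical=[m,H,E,F,B,C,D,A,I]
After op 9 (swap(6, 1)): offset=6, physical=[F,B,C,H,A,I,m,D,E], logical=[m,D,E,F,B,C,H,A,I]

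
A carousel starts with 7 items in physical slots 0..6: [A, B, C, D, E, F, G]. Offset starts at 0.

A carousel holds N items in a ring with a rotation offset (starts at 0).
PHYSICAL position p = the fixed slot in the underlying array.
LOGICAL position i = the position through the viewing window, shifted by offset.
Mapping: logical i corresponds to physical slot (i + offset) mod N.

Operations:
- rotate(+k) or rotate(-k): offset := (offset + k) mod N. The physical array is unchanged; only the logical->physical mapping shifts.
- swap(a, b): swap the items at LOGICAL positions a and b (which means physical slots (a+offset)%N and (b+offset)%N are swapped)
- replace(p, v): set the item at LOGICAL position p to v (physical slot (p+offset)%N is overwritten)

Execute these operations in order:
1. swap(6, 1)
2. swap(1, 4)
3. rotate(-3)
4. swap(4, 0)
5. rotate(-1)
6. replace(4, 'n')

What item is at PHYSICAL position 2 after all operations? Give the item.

Answer: C

Derivation:
After op 1 (swap(6, 1)): offset=0, physical=[A,G,C,D,E,F,B], logical=[A,G,C,D,E,F,B]
After op 2 (swap(1, 4)): offset=0, physical=[A,E,C,D,G,F,B], logical=[A,E,C,D,G,F,B]
After op 3 (rotate(-3)): offset=4, physical=[A,E,C,D,G,F,B], logical=[G,F,B,A,E,C,D]
After op 4 (swap(4, 0)): offset=4, physical=[A,G,C,D,E,F,B], logical=[E,F,B,A,G,C,D]
After op 5 (rotate(-1)): offset=3, physical=[A,G,C,D,E,F,B], logical=[D,E,F,B,A,G,C]
After op 6 (replace(4, 'n')): offset=3, physical=[n,G,C,D,E,F,B], logical=[D,E,F,B,n,G,C]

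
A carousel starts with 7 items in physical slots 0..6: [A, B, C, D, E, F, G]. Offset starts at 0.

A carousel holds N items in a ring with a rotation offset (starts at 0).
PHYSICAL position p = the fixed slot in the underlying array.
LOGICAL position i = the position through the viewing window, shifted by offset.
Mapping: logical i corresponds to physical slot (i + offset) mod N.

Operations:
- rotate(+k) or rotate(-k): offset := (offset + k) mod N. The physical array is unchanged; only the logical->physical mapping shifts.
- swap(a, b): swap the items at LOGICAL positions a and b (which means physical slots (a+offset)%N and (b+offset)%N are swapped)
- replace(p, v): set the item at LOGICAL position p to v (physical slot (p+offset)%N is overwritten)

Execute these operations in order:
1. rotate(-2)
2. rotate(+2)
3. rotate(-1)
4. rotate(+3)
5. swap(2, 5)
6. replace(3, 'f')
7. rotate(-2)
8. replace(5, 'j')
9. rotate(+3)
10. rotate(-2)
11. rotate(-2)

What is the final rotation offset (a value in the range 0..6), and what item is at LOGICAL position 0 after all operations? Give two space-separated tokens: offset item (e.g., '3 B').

After op 1 (rotate(-2)): offset=5, physical=[A,B,C,D,E,F,G], logical=[F,G,A,B,C,D,E]
After op 2 (rotate(+2)): offset=0, physical=[A,B,C,D,E,F,G], logical=[A,B,C,D,E,F,G]
After op 3 (rotate(-1)): offset=6, physical=[A,B,C,D,E,F,G], logical=[G,A,B,C,D,E,F]
After op 4 (rotate(+3)): offset=2, physical=[A,B,C,D,E,F,G], logical=[C,D,E,F,G,A,B]
After op 5 (swap(2, 5)): offset=2, physical=[E,B,C,D,A,F,G], logical=[C,D,A,F,G,E,B]
After op 6 (replace(3, 'f')): offset=2, physical=[E,B,C,D,A,f,G], logical=[C,D,A,f,G,E,B]
After op 7 (rotate(-2)): offset=0, physical=[E,B,C,D,A,f,G], logical=[E,B,C,D,A,f,G]
After op 8 (replace(5, 'j')): offset=0, physical=[E,B,C,D,A,j,G], logical=[E,B,C,D,A,j,G]
After op 9 (rotate(+3)): offset=3, physical=[E,B,C,D,A,j,G], logical=[D,A,j,G,E,B,C]
After op 10 (rotate(-2)): offset=1, physical=[E,B,C,D,A,j,G], logical=[B,C,D,A,j,G,E]
After op 11 (rotate(-2)): offset=6, physical=[E,B,C,D,A,j,G], logical=[G,E,B,C,D,A,j]

Answer: 6 G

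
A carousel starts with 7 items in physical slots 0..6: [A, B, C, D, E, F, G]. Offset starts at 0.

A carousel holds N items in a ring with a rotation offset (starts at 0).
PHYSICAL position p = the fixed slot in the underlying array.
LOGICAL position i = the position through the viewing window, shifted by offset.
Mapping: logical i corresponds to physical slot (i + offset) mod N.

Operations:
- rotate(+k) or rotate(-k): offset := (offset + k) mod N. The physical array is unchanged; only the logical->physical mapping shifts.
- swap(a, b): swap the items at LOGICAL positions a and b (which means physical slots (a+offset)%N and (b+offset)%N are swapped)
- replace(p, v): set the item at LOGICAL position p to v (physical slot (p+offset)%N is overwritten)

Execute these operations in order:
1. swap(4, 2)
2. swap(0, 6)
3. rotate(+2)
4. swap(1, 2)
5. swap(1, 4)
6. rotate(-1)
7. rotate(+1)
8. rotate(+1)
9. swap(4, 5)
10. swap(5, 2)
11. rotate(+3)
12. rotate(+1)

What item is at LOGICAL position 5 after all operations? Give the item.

After op 1 (swap(4, 2)): offset=0, physical=[A,B,E,D,C,F,G], logical=[A,B,E,D,C,F,G]
After op 2 (swap(0, 6)): offset=0, physical=[G,B,E,D,C,F,A], logical=[G,B,E,D,C,F,A]
After op 3 (rotate(+2)): offset=2, physical=[G,B,E,D,C,F,A], logical=[E,D,C,F,A,G,B]
After op 4 (swap(1, 2)): offset=2, physical=[G,B,E,C,D,F,A], logical=[E,C,D,F,A,G,B]
After op 5 (swap(1, 4)): offset=2, physical=[G,B,E,A,D,F,C], logical=[E,A,D,F,C,G,B]
After op 6 (rotate(-1)): offset=1, physical=[G,B,E,A,D,F,C], logical=[B,E,A,D,F,C,G]
After op 7 (rotate(+1)): offset=2, physical=[G,B,E,A,D,F,C], logical=[E,A,D,F,C,G,B]
After op 8 (rotate(+1)): offset=3, physical=[G,B,E,A,D,F,C], logical=[A,D,F,C,G,B,E]
After op 9 (swap(4, 5)): offset=3, physical=[B,G,E,A,D,F,C], logical=[A,D,F,C,B,G,E]
After op 10 (swap(5, 2)): offset=3, physical=[B,F,E,A,D,G,C], logical=[A,D,G,C,B,F,E]
After op 11 (rotate(+3)): offset=6, physical=[B,F,E,A,D,G,C], logical=[C,B,F,E,A,D,G]
After op 12 (rotate(+1)): offset=0, physical=[B,F,E,A,D,G,C], logical=[B,F,E,A,D,G,C]

Answer: G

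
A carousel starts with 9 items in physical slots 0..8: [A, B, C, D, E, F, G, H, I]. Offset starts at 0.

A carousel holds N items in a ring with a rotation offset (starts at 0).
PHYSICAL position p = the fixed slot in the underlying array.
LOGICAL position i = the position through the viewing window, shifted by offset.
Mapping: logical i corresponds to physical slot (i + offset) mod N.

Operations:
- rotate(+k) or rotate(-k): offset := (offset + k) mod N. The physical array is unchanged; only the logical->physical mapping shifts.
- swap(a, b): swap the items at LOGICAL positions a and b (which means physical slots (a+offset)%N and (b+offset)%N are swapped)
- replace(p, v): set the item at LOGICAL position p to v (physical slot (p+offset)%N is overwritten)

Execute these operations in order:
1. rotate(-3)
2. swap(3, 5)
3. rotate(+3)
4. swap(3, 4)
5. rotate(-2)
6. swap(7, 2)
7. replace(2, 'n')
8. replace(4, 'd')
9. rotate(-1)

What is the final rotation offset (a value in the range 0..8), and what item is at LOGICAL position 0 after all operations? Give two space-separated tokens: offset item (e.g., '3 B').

After op 1 (rotate(-3)): offset=6, physical=[A,B,C,D,E,F,G,H,I], logical=[G,H,I,A,B,C,D,E,F]
After op 2 (swap(3, 5)): offset=6, physical=[C,B,A,D,E,F,G,H,I], logical=[G,H,I,C,B,A,D,E,F]
After op 3 (rotate(+3)): offset=0, physical=[C,B,A,D,E,F,G,H,I], logical=[C,B,A,D,E,F,G,H,I]
After op 4 (swap(3, 4)): offset=0, physical=[C,B,A,E,D,F,G,H,I], logical=[C,B,A,E,D,F,G,H,I]
After op 5 (rotate(-2)): offset=7, physical=[C,B,A,E,D,F,G,H,I], logical=[H,I,C,B,A,E,D,F,G]
After op 6 (swap(7, 2)): offset=7, physical=[F,B,A,E,D,C,G,H,I], logical=[H,I,F,B,A,E,D,C,G]
After op 7 (replace(2, 'n')): offset=7, physical=[n,B,A,E,D,C,G,H,I], logical=[H,I,n,B,A,E,D,C,G]
After op 8 (replace(4, 'd')): offset=7, physical=[n,B,d,E,D,C,G,H,I], logical=[H,I,n,B,d,E,D,C,G]
After op 9 (rotate(-1)): offset=6, physical=[n,B,d,E,D,C,G,H,I], logical=[G,H,I,n,B,d,E,D,C]

Answer: 6 G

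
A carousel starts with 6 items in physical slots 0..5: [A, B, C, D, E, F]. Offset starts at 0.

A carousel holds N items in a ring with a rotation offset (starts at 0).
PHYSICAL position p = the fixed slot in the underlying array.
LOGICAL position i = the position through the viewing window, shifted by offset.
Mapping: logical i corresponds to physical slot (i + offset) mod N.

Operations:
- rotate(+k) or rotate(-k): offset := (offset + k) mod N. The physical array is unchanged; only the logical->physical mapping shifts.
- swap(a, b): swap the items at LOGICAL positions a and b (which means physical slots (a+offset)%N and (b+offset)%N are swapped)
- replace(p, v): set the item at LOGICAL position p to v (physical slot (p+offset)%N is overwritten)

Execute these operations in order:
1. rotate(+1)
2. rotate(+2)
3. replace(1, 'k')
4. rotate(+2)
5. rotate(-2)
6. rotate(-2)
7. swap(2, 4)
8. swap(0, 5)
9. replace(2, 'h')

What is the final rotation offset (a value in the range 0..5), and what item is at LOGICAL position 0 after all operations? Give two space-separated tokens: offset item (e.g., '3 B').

Answer: 1 A

Derivation:
After op 1 (rotate(+1)): offset=1, physical=[A,B,C,D,E,F], logical=[B,C,D,E,F,A]
After op 2 (rotate(+2)): offset=3, physical=[A,B,C,D,E,F], logical=[D,E,F,A,B,C]
After op 3 (replace(1, 'k')): offset=3, physical=[A,B,C,D,k,F], logical=[D,k,F,A,B,C]
After op 4 (rotate(+2)): offset=5, physical=[A,B,C,D,k,F], logical=[F,A,B,C,D,k]
After op 5 (rotate(-2)): offset=3, physical=[A,B,C,D,k,F], logical=[D,k,F,A,B,C]
After op 6 (rotate(-2)): offset=1, physical=[A,B,C,D,k,F], logical=[B,C,D,k,F,A]
After op 7 (swap(2, 4)): offset=1, physical=[A,B,C,F,k,D], logical=[B,C,F,k,D,A]
After op 8 (swap(0, 5)): offset=1, physical=[B,A,C,F,k,D], logical=[A,C,F,k,D,B]
After op 9 (replace(2, 'h')): offset=1, physical=[B,A,C,h,k,D], logical=[A,C,h,k,D,B]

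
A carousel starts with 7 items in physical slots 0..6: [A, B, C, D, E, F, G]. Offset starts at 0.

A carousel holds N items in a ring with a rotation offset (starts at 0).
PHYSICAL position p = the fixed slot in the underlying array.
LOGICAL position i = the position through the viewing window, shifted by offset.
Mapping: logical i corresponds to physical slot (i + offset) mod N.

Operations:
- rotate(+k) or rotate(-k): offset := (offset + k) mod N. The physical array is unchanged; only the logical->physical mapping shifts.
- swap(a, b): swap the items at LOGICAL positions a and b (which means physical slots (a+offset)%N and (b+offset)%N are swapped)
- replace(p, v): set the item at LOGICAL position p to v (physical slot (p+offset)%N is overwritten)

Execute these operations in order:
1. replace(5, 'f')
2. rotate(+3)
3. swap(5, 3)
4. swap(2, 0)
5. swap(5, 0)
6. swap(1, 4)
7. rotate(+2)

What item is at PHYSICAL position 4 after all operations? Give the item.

After op 1 (replace(5, 'f')): offset=0, physical=[A,B,C,D,E,f,G], logical=[A,B,C,D,E,f,G]
After op 2 (rotate(+3)): offset=3, physical=[A,B,C,D,E,f,G], logical=[D,E,f,G,A,B,C]
After op 3 (swap(5, 3)): offset=3, physical=[A,G,C,D,E,f,B], logical=[D,E,f,B,A,G,C]
After op 4 (swap(2, 0)): offset=3, physical=[A,G,C,f,E,D,B], logical=[f,E,D,B,A,G,C]
After op 5 (swap(5, 0)): offset=3, physical=[A,f,C,G,E,D,B], logical=[G,E,D,B,A,f,C]
After op 6 (swap(1, 4)): offset=3, physical=[E,f,C,G,A,D,B], logical=[G,A,D,B,E,f,C]
After op 7 (rotate(+2)): offset=5, physical=[E,f,C,G,A,D,B], logical=[D,B,E,f,C,G,A]

Answer: A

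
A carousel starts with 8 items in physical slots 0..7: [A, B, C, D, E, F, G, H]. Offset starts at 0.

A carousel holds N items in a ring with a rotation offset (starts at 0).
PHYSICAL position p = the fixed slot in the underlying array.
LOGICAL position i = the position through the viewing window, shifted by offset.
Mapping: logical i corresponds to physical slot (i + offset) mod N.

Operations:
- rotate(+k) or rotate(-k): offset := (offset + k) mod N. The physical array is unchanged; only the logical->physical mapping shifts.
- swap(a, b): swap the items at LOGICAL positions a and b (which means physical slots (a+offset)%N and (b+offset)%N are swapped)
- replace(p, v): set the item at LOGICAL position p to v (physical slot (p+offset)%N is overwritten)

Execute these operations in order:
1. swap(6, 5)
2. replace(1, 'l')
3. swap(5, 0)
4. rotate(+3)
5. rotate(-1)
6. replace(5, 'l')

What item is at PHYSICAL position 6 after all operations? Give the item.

Answer: F

Derivation:
After op 1 (swap(6, 5)): offset=0, physical=[A,B,C,D,E,G,F,H], logical=[A,B,C,D,E,G,F,H]
After op 2 (replace(1, 'l')): offset=0, physical=[A,l,C,D,E,G,F,H], logical=[A,l,C,D,E,G,F,H]
After op 3 (swap(5, 0)): offset=0, physical=[G,l,C,D,E,A,F,H], logical=[G,l,C,D,E,A,F,H]
After op 4 (rotate(+3)): offset=3, physical=[G,l,C,D,E,A,F,H], logical=[D,E,A,F,H,G,l,C]
After op 5 (rotate(-1)): offset=2, physical=[G,l,C,D,E,A,F,H], logical=[C,D,E,A,F,H,G,l]
After op 6 (replace(5, 'l')): offset=2, physical=[G,l,C,D,E,A,F,l], logical=[C,D,E,A,F,l,G,l]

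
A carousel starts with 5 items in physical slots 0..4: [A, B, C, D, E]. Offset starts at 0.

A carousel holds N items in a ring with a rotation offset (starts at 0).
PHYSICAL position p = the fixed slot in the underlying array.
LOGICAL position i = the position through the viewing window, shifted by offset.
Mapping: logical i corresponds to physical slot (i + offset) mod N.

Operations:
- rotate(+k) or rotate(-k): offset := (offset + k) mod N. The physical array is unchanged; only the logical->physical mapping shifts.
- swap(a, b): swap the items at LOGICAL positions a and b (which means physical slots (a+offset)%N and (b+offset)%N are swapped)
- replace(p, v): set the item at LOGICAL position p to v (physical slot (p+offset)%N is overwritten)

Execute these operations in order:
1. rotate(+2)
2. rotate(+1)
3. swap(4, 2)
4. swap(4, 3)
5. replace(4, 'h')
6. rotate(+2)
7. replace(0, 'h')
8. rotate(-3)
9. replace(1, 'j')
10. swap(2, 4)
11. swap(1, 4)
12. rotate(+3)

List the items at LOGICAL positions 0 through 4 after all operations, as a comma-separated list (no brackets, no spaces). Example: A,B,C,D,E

After op 1 (rotate(+2)): offset=2, physical=[A,B,C,D,E], logical=[C,D,E,A,B]
After op 2 (rotate(+1)): offset=3, physical=[A,B,C,D,E], logical=[D,E,A,B,C]
After op 3 (swap(4, 2)): offset=3, physical=[C,B,A,D,E], logical=[D,E,C,B,A]
After op 4 (swap(4, 3)): offset=3, physical=[C,A,B,D,E], logical=[D,E,C,A,B]
After op 5 (replace(4, 'h')): offset=3, physical=[C,A,h,D,E], logical=[D,E,C,A,h]
After op 6 (rotate(+2)): offset=0, physical=[C,A,h,D,E], logical=[C,A,h,D,E]
After op 7 (replace(0, 'h')): offset=0, physical=[h,A,h,D,E], logical=[h,A,h,D,E]
After op 8 (rotate(-3)): offset=2, physical=[h,A,h,D,E], logical=[h,D,E,h,A]
After op 9 (replace(1, 'j')): offset=2, physical=[h,A,h,j,E], logical=[h,j,E,h,A]
After op 10 (swap(2, 4)): offset=2, physical=[h,E,h,j,A], logical=[h,j,A,h,E]
After op 11 (swap(1, 4)): offset=2, physical=[h,j,h,E,A], logical=[h,E,A,h,j]
After op 12 (rotate(+3)): offset=0, physical=[h,j,h,E,A], logical=[h,j,h,E,A]

Answer: h,j,h,E,A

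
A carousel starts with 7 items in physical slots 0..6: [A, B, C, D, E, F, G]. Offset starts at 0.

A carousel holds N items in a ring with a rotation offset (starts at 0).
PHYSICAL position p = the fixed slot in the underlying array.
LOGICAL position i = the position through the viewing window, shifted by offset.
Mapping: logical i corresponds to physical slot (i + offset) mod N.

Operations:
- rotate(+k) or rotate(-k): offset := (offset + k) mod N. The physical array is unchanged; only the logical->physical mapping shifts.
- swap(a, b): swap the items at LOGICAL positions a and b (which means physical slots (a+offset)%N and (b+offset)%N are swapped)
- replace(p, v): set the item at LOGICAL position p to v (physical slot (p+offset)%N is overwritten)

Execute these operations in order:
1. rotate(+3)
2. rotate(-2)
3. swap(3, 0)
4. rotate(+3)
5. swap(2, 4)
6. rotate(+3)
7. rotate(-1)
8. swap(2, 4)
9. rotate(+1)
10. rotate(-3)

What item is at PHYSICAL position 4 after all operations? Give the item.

Answer: B

Derivation:
After op 1 (rotate(+3)): offset=3, physical=[A,B,C,D,E,F,G], logical=[D,E,F,G,A,B,C]
After op 2 (rotate(-2)): offset=1, physical=[A,B,C,D,E,F,G], logical=[B,C,D,E,F,G,A]
After op 3 (swap(3, 0)): offset=1, physical=[A,E,C,D,B,F,G], logical=[E,C,D,B,F,G,A]
After op 4 (rotate(+3)): offset=4, physical=[A,E,C,D,B,F,G], logical=[B,F,G,A,E,C,D]
After op 5 (swap(2, 4)): offset=4, physical=[A,G,C,D,B,F,E], logical=[B,F,E,A,G,C,D]
After op 6 (rotate(+3)): offset=0, physical=[A,G,C,D,B,F,E], logical=[A,G,C,D,B,F,E]
After op 7 (rotate(-1)): offset=6, physical=[A,G,C,D,B,F,E], logical=[E,A,G,C,D,B,F]
After op 8 (swap(2, 4)): offset=6, physical=[A,D,C,G,B,F,E], logical=[E,A,D,C,G,B,F]
After op 9 (rotate(+1)): offset=0, physical=[A,D,C,G,B,F,E], logical=[A,D,C,G,B,F,E]
After op 10 (rotate(-3)): offset=4, physical=[A,D,C,G,B,F,E], logical=[B,F,E,A,D,C,G]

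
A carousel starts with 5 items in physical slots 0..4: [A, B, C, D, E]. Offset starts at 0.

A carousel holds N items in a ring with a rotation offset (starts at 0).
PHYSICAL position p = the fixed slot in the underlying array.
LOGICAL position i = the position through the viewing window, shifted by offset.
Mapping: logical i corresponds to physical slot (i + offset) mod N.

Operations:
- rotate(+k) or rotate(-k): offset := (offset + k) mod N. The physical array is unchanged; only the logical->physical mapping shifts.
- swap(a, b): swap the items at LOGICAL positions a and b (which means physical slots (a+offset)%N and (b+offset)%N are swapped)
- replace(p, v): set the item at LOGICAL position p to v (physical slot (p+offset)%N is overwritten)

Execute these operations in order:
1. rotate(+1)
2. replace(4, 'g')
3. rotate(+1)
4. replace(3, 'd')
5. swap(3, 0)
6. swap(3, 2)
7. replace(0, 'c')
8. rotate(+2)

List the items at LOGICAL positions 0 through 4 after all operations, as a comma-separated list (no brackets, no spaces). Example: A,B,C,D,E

After op 1 (rotate(+1)): offset=1, physical=[A,B,C,D,E], logical=[B,C,D,E,A]
After op 2 (replace(4, 'g')): offset=1, physical=[g,B,C,D,E], logical=[B,C,D,E,g]
After op 3 (rotate(+1)): offset=2, physical=[g,B,C,D,E], logical=[C,D,E,g,B]
After op 4 (replace(3, 'd')): offset=2, physical=[d,B,C,D,E], logical=[C,D,E,d,B]
After op 5 (swap(3, 0)): offset=2, physical=[C,B,d,D,E], logical=[d,D,E,C,B]
After op 6 (swap(3, 2)): offset=2, physical=[E,B,d,D,C], logical=[d,D,C,E,B]
After op 7 (replace(0, 'c')): offset=2, physical=[E,B,c,D,C], logical=[c,D,C,E,B]
After op 8 (rotate(+2)): offset=4, physical=[E,B,c,D,C], logical=[C,E,B,c,D]

Answer: C,E,B,c,D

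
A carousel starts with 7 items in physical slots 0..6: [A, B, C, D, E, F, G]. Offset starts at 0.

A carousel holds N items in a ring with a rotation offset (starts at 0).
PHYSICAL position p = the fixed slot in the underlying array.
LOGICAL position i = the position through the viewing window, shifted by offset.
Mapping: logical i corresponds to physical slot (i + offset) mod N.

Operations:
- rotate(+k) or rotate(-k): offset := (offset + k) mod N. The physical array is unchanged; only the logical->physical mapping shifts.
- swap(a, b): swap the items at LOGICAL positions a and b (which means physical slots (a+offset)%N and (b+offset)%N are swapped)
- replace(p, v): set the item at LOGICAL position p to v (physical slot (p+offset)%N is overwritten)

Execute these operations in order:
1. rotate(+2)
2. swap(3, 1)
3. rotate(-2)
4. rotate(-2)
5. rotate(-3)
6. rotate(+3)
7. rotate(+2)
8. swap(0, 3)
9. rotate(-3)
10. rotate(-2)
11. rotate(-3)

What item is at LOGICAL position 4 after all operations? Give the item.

Answer: A

Derivation:
After op 1 (rotate(+2)): offset=2, physical=[A,B,C,D,E,F,G], logical=[C,D,E,F,G,A,B]
After op 2 (swap(3, 1)): offset=2, physical=[A,B,C,F,E,D,G], logical=[C,F,E,D,G,A,B]
After op 3 (rotate(-2)): offset=0, physical=[A,B,C,F,E,D,G], logical=[A,B,C,F,E,D,G]
After op 4 (rotate(-2)): offset=5, physical=[A,B,C,F,E,D,G], logical=[D,G,A,B,C,F,E]
After op 5 (rotate(-3)): offset=2, physical=[A,B,C,F,E,D,G], logical=[C,F,E,D,G,A,B]
After op 6 (rotate(+3)): offset=5, physical=[A,B,C,F,E,D,G], logical=[D,G,A,B,C,F,E]
After op 7 (rotate(+2)): offset=0, physical=[A,B,C,F,E,D,G], logical=[A,B,C,F,E,D,G]
After op 8 (swap(0, 3)): offset=0, physical=[F,B,C,A,E,D,G], logical=[F,B,C,A,E,D,G]
After op 9 (rotate(-3)): offset=4, physical=[F,B,C,A,E,D,G], logical=[E,D,G,F,B,C,A]
After op 10 (rotate(-2)): offset=2, physical=[F,B,C,A,E,D,G], logical=[C,A,E,D,G,F,B]
After op 11 (rotate(-3)): offset=6, physical=[F,B,C,A,E,D,G], logical=[G,F,B,C,A,E,D]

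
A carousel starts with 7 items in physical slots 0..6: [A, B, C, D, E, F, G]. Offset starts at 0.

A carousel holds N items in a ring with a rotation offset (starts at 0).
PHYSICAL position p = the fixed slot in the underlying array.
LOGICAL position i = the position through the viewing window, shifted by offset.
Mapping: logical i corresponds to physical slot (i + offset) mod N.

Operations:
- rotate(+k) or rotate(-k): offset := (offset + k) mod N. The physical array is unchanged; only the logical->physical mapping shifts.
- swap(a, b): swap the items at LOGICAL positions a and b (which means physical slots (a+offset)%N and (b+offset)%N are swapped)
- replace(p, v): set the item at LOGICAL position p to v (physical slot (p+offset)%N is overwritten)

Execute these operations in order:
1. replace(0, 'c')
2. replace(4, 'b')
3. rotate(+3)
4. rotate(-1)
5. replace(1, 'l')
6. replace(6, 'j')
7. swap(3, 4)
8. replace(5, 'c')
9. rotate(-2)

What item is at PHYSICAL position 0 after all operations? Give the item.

After op 1 (replace(0, 'c')): offset=0, physical=[c,B,C,D,E,F,G], logical=[c,B,C,D,E,F,G]
After op 2 (replace(4, 'b')): offset=0, physical=[c,B,C,D,b,F,G], logical=[c,B,C,D,b,F,G]
After op 3 (rotate(+3)): offset=3, physical=[c,B,C,D,b,F,G], logical=[D,b,F,G,c,B,C]
After op 4 (rotate(-1)): offset=2, physical=[c,B,C,D,b,F,G], logical=[C,D,b,F,G,c,B]
After op 5 (replace(1, 'l')): offset=2, physical=[c,B,C,l,b,F,G], logical=[C,l,b,F,G,c,B]
After op 6 (replace(6, 'j')): offset=2, physical=[c,j,C,l,b,F,G], logical=[C,l,b,F,G,c,j]
After op 7 (swap(3, 4)): offset=2, physical=[c,j,C,l,b,G,F], logical=[C,l,b,G,F,c,j]
After op 8 (replace(5, 'c')): offset=2, physical=[c,j,C,l,b,G,F], logical=[C,l,b,G,F,c,j]
After op 9 (rotate(-2)): offset=0, physical=[c,j,C,l,b,G,F], logical=[c,j,C,l,b,G,F]

Answer: c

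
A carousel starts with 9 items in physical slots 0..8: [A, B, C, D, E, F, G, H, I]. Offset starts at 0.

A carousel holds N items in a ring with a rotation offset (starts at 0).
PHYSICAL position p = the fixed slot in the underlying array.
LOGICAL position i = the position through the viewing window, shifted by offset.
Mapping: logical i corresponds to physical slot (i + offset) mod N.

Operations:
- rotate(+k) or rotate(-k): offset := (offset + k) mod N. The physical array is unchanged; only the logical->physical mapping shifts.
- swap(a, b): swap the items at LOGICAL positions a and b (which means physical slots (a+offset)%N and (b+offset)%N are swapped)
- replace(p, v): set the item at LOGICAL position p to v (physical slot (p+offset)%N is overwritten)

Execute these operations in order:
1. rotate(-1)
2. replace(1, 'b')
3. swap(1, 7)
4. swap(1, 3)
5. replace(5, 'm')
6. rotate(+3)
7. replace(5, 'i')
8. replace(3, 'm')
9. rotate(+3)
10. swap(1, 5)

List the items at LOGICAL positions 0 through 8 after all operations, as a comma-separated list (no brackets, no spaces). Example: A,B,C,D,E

Answer: m,B,i,I,C,b,G,D,m

Derivation:
After op 1 (rotate(-1)): offset=8, physical=[A,B,C,D,E,F,G,H,I], logical=[I,A,B,C,D,E,F,G,H]
After op 2 (replace(1, 'b')): offset=8, physical=[b,B,C,D,E,F,G,H,I], logical=[I,b,B,C,D,E,F,G,H]
After op 3 (swap(1, 7)): offset=8, physical=[G,B,C,D,E,F,b,H,I], logical=[I,G,B,C,D,E,F,b,H]
After op 4 (swap(1, 3)): offset=8, physical=[C,B,G,D,E,F,b,H,I], logical=[I,C,B,G,D,E,F,b,H]
After op 5 (replace(5, 'm')): offset=8, physical=[C,B,G,D,m,F,b,H,I], logical=[I,C,B,G,D,m,F,b,H]
After op 6 (rotate(+3)): offset=2, physical=[C,B,G,D,m,F,b,H,I], logical=[G,D,m,F,b,H,I,C,B]
After op 7 (replace(5, 'i')): offset=2, physical=[C,B,G,D,m,F,b,i,I], logical=[G,D,m,F,b,i,I,C,B]
After op 8 (replace(3, 'm')): offset=2, physical=[C,B,G,D,m,m,b,i,I], logical=[G,D,m,m,b,i,I,C,B]
After op 9 (rotate(+3)): offset=5, physical=[C,B,G,D,m,m,b,i,I], logical=[m,b,i,I,C,B,G,D,m]
After op 10 (swap(1, 5)): offset=5, physical=[C,b,G,D,m,m,B,i,I], logical=[m,B,i,I,C,b,G,D,m]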